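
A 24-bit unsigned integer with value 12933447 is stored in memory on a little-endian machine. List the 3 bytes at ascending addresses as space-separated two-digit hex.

47 59 C5

12933447 in hexadecimal, padded to 24 bits, is 0xC55947.
Split into bytes (most-significant first): C5 59 47.
In little-endian order the low byte comes first in memory.
So at ascending addresses the bytes are 47 59 C5.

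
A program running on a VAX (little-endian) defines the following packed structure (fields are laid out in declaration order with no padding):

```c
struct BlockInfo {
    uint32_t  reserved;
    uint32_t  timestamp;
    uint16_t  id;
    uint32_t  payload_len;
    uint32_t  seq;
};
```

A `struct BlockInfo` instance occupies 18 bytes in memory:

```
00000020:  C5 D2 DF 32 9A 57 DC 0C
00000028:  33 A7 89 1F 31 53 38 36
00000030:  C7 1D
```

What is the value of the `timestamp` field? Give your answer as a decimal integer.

215766938

`timestamp` follows `reserved` (4 bytes), so it starts at byte offset 4 and occupies 4 bytes.
Bytes at offsets 4..7: 9A 57 DC 0C.
In little-endian order the low byte comes first in memory.
Reassemble most-significant byte first: 0C DC 57 9A → 0x0CDC579A.
0x0CDC579A = 215766938.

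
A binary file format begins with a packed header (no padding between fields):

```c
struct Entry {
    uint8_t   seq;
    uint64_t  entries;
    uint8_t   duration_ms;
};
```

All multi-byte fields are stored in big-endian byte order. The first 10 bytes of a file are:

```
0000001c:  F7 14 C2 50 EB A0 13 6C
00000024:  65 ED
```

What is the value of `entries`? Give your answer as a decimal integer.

1495846999173590117

`entries` follows `seq` (1 byte), so it starts at byte offset 1 and occupies 8 bytes.
Bytes at offsets 1..8: 14 C2 50 EB A0 13 6C 65.
Big-endian stores the most-significant byte at the lowest address.
The bytes are already most-significant first: 0x14C250EBA0136C65.
0x14C250EBA0136C65 = 1495846999173590117.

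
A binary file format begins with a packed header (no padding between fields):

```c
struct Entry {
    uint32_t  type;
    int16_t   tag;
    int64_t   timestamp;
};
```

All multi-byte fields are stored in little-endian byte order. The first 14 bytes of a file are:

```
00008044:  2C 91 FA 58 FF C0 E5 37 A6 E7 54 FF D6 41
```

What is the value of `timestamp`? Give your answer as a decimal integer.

`timestamp` follows `type` (4 B), `tag` (2 B), so it starts at offset 4 + 2 = 6 and occupies 8 bytes.
Bytes at offsets 6..13: E5 37 A6 E7 54 FF D6 41.
Little-endian stores the least-significant byte at the lowest address.
Reassemble most-significant byte first: 41 D6 FF 54 E7 A6 37 E5 → 0x41D6FF54E7A637E5.
0x41D6FF54E7A637E5 = 4744259997610162149.

4744259997610162149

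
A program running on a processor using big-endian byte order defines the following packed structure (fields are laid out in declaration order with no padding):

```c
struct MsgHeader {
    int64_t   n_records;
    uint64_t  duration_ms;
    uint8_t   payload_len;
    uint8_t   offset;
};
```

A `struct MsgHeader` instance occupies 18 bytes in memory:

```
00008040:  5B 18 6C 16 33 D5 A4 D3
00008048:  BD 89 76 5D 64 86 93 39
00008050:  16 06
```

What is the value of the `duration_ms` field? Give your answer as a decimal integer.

13657577488468316985

`duration_ms` follows `n_records` (8 bytes), so it starts at byte offset 8 and occupies 8 bytes.
Bytes at offsets 8..15: BD 89 76 5D 64 86 93 39.
Big-endian: lowest address holds the most-significant byte.
The bytes are already most-significant first: 0xBD89765D64869339.
0xBD89765D64869339 = 13657577488468316985.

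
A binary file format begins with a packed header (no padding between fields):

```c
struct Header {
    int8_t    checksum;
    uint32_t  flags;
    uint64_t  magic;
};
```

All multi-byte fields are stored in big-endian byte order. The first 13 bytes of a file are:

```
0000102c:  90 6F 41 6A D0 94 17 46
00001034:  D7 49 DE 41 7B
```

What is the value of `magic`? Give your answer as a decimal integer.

`magic` follows `checksum` (1 B), `flags` (4 B), so it starts at offset 1 + 4 = 5 and occupies 8 bytes.
Bytes at offsets 5..12: 94 17 46 D7 49 DE 41 7B.
Big-endian stores the most-significant byte at the lowest address.
The bytes are already most-significant first: 0x941746D749DE417B.
0x941746D749DE417B = 10671075732548895099.

10671075732548895099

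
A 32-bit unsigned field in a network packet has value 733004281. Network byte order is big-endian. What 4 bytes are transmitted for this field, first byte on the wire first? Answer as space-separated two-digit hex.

2B B0 C1 F9

733004281 in hexadecimal, padded to 32 bits, is 0x2BB0C1F9.
Split into bytes (most-significant first): 2B B0 C1 F9.
Big-endian stores the most-significant byte at the lowest address.
So the memory order matches the most-significant-first order: 2B B0 C1 F9.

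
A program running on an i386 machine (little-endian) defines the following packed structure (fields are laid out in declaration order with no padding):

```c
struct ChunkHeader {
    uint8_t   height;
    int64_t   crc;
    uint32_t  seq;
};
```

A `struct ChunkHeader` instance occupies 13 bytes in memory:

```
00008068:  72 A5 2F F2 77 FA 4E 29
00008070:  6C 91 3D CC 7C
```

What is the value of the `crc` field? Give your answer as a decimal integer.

7793847467802505125

`crc` follows `height` (1 byte), so it starts at byte offset 1 and occupies 8 bytes.
Bytes at offsets 1..8: A5 2F F2 77 FA 4E 29 6C.
Little-endian stores the least-significant byte at the lowest address.
Reassemble most-significant byte first: 6C 29 4E FA 77 F2 2F A5 → 0x6C294EFA77F22FA5.
0x6C294EFA77F22FA5 = 7793847467802505125.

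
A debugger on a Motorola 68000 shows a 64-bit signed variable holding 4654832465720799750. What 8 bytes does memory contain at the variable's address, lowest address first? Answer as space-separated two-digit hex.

4654832465720799750 in hexadecimal, padded to 64 bits, is 0x40994977183E7206.
Split into bytes (most-significant first): 40 99 49 77 18 3E 72 06.
In big-endian order the high byte comes first in memory.
So the memory order matches the most-significant-first order: 40 99 49 77 18 3E 72 06.

40 99 49 77 18 3E 72 06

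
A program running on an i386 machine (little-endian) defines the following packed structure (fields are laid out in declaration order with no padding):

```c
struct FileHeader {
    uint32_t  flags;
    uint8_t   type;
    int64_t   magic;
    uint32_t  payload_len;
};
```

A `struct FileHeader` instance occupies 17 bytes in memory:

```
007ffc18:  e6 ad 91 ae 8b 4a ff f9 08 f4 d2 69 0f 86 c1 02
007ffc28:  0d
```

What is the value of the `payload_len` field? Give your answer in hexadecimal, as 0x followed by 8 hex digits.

`payload_len` follows `flags` (4 B), `type` (1 B), `magic` (8 B), so it starts at offset 4 + 1 + 8 = 13 and occupies 4 bytes.
Bytes at offsets 13..16: 86 C1 02 0D.
Little-endian: lowest address holds the least-significant byte.
Reassemble most-significant byte first: 0D 02 C1 86 → 0x0D02C186.

0x0D02C186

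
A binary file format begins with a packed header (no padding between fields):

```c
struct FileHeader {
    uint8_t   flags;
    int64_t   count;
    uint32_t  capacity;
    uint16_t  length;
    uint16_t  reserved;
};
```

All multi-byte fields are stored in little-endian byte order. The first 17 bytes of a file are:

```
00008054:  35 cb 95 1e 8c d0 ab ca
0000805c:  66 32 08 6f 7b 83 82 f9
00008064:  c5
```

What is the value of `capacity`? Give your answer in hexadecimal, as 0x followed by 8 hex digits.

0x7B6F0832

`capacity` follows `flags` (1 B), `count` (8 B), so it starts at offset 1 + 8 = 9 and occupies 4 bytes.
Bytes at offsets 9..12: 32 08 6F 7B.
Little-endian: lowest address holds the least-significant byte.
Reassemble most-significant byte first: 7B 6F 08 32 → 0x7B6F0832.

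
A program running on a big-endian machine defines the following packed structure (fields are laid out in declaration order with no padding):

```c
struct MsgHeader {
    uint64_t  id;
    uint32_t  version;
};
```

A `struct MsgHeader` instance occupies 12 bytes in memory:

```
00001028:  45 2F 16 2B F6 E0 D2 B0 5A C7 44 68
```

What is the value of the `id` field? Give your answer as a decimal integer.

4985227690603762352

`id` is the first field, at byte offset 0, occupying 8 bytes.
Bytes at offsets 0..7: 45 2F 16 2B F6 E0 D2 B0.
Big-endian: lowest address holds the most-significant byte.
The bytes are already most-significant first: 0x452F162BF6E0D2B0.
0x452F162BF6E0D2B0 = 4985227690603762352.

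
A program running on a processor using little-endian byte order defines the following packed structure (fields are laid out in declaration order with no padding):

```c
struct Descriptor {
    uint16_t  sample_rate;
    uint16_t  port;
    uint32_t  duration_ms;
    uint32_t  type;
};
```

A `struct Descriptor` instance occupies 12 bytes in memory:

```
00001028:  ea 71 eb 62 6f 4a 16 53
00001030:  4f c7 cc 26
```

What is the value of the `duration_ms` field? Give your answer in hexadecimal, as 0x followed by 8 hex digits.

0x53164A6F

`duration_ms` follows `sample_rate` (2 B), `port` (2 B), so it starts at offset 2 + 2 = 4 and occupies 4 bytes.
Bytes at offsets 4..7: 6F 4A 16 53.
Little-endian: lowest address holds the least-significant byte.
Reassemble most-significant byte first: 53 16 4A 6F → 0x53164A6F.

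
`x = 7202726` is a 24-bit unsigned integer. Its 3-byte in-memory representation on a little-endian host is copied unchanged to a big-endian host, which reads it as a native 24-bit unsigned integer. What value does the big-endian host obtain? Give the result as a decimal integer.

10938221

7202726 in 24-bit hexadecimal is 0x6DE7A6.
Stored little-endian, the bytes at ascending addresses are A6 E7 6D.
Read back as big-endian, the last byte is least significant, giving 0xA6E76D.
0xA6E76D = 10938221.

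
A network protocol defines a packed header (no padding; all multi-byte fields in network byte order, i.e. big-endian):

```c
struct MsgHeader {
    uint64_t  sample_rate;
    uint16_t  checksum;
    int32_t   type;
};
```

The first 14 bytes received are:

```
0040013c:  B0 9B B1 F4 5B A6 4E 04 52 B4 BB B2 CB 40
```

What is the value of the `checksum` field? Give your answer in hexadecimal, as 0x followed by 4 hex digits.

`checksum` follows `sample_rate` (8 bytes), so it starts at byte offset 8 and occupies 2 bytes.
Bytes at offsets 8..9: 52 B4.
Big-endian: lowest address holds the most-significant byte.
The bytes are already most-significant first: 0x52B4.

0x52B4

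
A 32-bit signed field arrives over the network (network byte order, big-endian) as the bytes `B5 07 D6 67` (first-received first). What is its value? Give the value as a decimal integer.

-1257777561

Big-endian stores the most-significant byte at the lowest address.
The bytes are already most-significant first: 0xB507D667.
Top bit is set, so as a signed 32-bit value this is 0xB507D667 − 2^32 = -1257777561.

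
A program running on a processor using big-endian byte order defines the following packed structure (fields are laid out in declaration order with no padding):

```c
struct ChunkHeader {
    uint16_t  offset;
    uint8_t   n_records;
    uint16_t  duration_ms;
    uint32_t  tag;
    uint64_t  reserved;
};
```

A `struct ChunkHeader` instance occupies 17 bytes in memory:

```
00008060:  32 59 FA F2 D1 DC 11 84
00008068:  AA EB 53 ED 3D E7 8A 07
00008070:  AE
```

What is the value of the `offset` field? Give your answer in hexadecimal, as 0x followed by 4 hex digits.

`offset` is the first field, at byte offset 0, occupying 2 bytes.
Bytes at offsets 0..1: 32 59.
Big-endian: lowest address holds the most-significant byte.
The bytes are already most-significant first: 0x3259.

0x3259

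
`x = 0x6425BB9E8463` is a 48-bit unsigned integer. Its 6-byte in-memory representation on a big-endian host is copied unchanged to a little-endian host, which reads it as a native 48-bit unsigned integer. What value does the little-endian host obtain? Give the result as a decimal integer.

Stored big-endian, the bytes at ascending addresses are 64 25 BB 9E 84 63.
Read back as little-endian, the first byte is least significant, giving 0x63849EBB2564.
0x63849EBB2564 = 109421249897828.

109421249897828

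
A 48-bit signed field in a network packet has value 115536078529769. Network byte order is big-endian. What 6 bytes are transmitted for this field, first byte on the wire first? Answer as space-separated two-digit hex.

69 14 56 EB 64 E9

115536078529769 in hexadecimal, padded to 48 bits, is 0x691456EB64E9.
Split into bytes (most-significant first): 69 14 56 EB 64 E9.
Big-endian: lowest address holds the most-significant byte.
So the memory order matches the most-significant-first order: 69 14 56 EB 64 E9.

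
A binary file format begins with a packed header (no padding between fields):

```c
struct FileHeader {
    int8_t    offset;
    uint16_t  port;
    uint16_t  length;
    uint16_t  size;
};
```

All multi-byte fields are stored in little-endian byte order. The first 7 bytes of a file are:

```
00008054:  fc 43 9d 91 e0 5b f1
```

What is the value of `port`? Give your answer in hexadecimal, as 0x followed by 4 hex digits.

`port` follows `offset` (1 byte), so it starts at byte offset 1 and occupies 2 bytes.
Bytes at offsets 1..2: 43 9D.
In little-endian order the low byte comes first in memory.
Reassemble most-significant byte first: 9D 43 → 0x9D43.

0x9D43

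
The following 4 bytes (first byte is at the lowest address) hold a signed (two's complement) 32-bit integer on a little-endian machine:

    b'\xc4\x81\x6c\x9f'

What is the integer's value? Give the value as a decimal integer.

Little-endian stores the least-significant byte at the lowest address.
Reassemble most-significant byte first: 9F 6C 81 C4 → 0x9F6C81C4.
Top bit is set, so as a signed 32-bit value this is 0x9F6C81C4 − 2^32 = -1620278844.

-1620278844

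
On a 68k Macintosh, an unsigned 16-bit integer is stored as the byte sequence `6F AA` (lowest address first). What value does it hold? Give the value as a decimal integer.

28586

Big-endian: lowest address holds the most-significant byte.
The bytes are already most-significant first: 0x6FAA.
0x6FAA = 28586.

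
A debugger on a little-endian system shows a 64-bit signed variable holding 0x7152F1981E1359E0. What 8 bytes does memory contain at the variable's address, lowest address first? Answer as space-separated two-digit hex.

Split into bytes (most-significant first): 71 52 F1 98 1E 13 59 E0.
Little-endian: lowest address holds the least-significant byte.
So at ascending addresses the bytes are E0 59 13 1E 98 F1 52 71.

E0 59 13 1E 98 F1 52 71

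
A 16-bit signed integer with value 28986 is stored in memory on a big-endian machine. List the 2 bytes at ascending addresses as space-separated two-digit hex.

28986 in hexadecimal, padded to 16 bits, is 0x713A.
Split into bytes (most-significant first): 71 3A.
Big-endian stores the most-significant byte at the lowest address.
So the memory order matches the most-significant-first order: 71 3A.

71 3A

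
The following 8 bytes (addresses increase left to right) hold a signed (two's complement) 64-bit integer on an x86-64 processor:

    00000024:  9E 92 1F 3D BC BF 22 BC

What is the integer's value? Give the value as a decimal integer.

In little-endian order the low byte comes first in memory.
Reassemble most-significant byte first: BC 22 BF BC 3D 1F 92 9E → 0xBC22BFBC3D1F929E.
Top bit is set, so as a signed 64-bit value this is 0xBC22BFBC3D1F929E − 2^64 = -4890135430170701154.

-4890135430170701154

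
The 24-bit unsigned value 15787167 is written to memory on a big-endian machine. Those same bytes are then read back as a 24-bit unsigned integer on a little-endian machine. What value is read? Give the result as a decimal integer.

10478832

15787167 in 24-bit hexadecimal is 0xF0E49F.
Stored big-endian, the bytes at ascending addresses are F0 E4 9F.
Read back as little-endian, the first byte is least significant, giving 0x9FE4F0.
0x9FE4F0 = 10478832.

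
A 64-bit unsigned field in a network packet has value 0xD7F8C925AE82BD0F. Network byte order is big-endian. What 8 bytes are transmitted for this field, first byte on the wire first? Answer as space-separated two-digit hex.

Split into bytes (most-significant first): D7 F8 C9 25 AE 82 BD 0F.
Big-endian: lowest address holds the most-significant byte.
So the memory order matches the most-significant-first order: D7 F8 C9 25 AE 82 BD 0F.

D7 F8 C9 25 AE 82 BD 0F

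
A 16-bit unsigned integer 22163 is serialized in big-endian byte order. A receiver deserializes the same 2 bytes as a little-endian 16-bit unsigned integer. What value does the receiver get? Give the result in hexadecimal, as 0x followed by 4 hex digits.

22163 in 16-bit hexadecimal is 0x5693.
Stored big-endian, the bytes at ascending addresses are 56 93.
Read back as little-endian, the first byte is least significant, giving 0x9356.

0x9356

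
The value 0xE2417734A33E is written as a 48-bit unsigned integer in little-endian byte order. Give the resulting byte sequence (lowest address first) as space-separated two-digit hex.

Split into bytes (most-significant first): E2 41 77 34 A3 3E.
In little-endian order the low byte comes first in memory.
So at ascending addresses the bytes are 3E A3 34 77 41 E2.

3E A3 34 77 41 E2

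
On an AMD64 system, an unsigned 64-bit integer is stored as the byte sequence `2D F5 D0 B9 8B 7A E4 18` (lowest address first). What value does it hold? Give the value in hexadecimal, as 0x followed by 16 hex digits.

Little-endian: lowest address holds the least-significant byte.
Reassemble most-significant byte first: 18 E4 7A 8B B9 D0 F5 2D → 0x18E47A8BB9D0F52D.

0x18E47A8BB9D0F52D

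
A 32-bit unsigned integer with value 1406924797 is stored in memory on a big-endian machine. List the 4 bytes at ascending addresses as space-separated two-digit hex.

1406924797 in hexadecimal, padded to 32 bits, is 0x53DBF7FD.
Split into bytes (most-significant first): 53 DB F7 FD.
In big-endian order the high byte comes first in memory.
So the memory order matches the most-significant-first order: 53 DB F7 FD.

53 DB F7 FD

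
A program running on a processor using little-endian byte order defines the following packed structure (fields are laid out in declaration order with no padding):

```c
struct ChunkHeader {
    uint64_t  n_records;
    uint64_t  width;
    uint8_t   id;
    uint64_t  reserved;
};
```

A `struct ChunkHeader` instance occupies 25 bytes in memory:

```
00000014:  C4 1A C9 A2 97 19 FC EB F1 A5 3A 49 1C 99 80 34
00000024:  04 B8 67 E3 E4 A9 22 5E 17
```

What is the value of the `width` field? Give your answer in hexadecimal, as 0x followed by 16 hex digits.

0x3480991C493AA5F1

`width` follows `n_records` (8 bytes), so it starts at byte offset 8 and occupies 8 bytes.
Bytes at offsets 8..15: F1 A5 3A 49 1C 99 80 34.
Little-endian: lowest address holds the least-significant byte.
Reassemble most-significant byte first: 34 80 99 1C 49 3A A5 F1 → 0x3480991C493AA5F1.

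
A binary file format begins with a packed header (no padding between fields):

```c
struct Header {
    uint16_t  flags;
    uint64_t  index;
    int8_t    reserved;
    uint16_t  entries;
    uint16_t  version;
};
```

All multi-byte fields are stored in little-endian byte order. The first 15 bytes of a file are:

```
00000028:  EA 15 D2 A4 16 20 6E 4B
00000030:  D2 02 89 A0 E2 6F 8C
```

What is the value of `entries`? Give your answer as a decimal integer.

58016

`entries` follows `flags` (2 B), `index` (8 B), `reserved` (1 B), so it starts at offset 2 + 8 + 1 = 11 and occupies 2 bytes.
Bytes at offsets 11..12: A0 E2.
Little-endian stores the least-significant byte at the lowest address.
Reassemble most-significant byte first: E2 A0 → 0xE2A0.
0xE2A0 = 58016.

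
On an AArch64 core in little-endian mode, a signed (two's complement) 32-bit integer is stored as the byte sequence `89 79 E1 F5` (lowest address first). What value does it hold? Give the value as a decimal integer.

In little-endian order the low byte comes first in memory.
Reassemble most-significant byte first: F5 E1 79 89 → 0xF5E17989.
Top bit is set, so as a signed 32-bit value this is 0xF5E17989 − 2^32 = -169772663.

-169772663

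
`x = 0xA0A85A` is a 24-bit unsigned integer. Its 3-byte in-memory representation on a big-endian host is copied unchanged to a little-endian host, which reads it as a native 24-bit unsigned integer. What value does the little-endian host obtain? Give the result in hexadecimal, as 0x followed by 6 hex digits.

Stored big-endian, the bytes at ascending addresses are A0 A8 5A.
Read back as little-endian, the first byte is least significant, giving 0x5AA8A0.

0x5AA8A0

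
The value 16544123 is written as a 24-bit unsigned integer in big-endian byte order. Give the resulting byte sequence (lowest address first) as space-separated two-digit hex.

16544123 in hexadecimal, padded to 24 bits, is 0xFC717B.
Split into bytes (most-significant first): FC 71 7B.
In big-endian order the high byte comes first in memory.
So the memory order matches the most-significant-first order: FC 71 7B.

FC 71 7B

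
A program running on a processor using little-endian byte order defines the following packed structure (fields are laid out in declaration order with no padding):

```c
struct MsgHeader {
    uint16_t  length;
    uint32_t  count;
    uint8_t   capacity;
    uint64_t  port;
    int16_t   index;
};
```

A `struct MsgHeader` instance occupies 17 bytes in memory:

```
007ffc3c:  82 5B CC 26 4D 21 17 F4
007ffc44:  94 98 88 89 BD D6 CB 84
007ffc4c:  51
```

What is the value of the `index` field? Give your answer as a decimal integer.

20868

`index` follows `length` (2 B), `count` (4 B), `capacity` (1 B), `port` (8 B), so it starts at offset 2 + 4 + 1 + 8 = 15 and occupies 2 bytes.
Bytes at offsets 15..16: 84 51.
Little-endian: lowest address holds the least-significant byte.
Reassemble most-significant byte first: 51 84 → 0x5184.
0x5184 = 20868.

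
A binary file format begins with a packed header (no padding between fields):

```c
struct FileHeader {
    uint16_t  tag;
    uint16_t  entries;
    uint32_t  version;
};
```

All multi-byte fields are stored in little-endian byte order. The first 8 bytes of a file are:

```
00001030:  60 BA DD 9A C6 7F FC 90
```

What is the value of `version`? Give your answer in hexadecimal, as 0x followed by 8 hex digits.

0x90FC7FC6

`version` follows `tag` (2 B), `entries` (2 B), so it starts at offset 2 + 2 = 4 and occupies 4 bytes.
Bytes at offsets 4..7: C6 7F FC 90.
Little-endian: lowest address holds the least-significant byte.
Reassemble most-significant byte first: 90 FC 7F C6 → 0x90FC7FC6.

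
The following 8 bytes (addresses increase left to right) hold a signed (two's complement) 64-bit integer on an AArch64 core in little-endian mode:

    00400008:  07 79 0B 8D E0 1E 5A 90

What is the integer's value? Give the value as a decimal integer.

In little-endian order the low byte comes first in memory.
Reassemble most-significant byte first: 90 5A 1E E0 8D 0B 79 07 → 0x905A1EE08D0B7907.
Top bit is set, so as a signed 64-bit value this is 0x905A1EE08D0B7907 − 2^64 = -8045083834556122873.

-8045083834556122873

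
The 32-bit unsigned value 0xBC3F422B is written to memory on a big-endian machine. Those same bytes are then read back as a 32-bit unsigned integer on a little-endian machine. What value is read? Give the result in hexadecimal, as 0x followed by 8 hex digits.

0x2B423FBC

Stored big-endian, the bytes at ascending addresses are BC 3F 42 2B.
Read back as little-endian, the first byte is least significant, giving 0x2B423FBC.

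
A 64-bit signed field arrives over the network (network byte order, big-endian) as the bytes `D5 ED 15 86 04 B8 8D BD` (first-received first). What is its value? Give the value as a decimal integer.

-3031743308801471043

Big-endian: lowest address holds the most-significant byte.
The bytes are already most-significant first: 0xD5ED158604B88DBD.
Top bit is set, so as a signed 64-bit value this is 0xD5ED158604B88DBD − 2^64 = -3031743308801471043.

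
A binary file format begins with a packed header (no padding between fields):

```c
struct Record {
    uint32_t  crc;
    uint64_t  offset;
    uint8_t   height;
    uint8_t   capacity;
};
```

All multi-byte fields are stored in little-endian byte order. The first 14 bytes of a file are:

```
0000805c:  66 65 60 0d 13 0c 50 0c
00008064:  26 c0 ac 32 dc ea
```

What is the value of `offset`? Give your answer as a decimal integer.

`offset` follows `crc` (4 bytes), so it starts at byte offset 4 and occupies 8 bytes.
Bytes at offsets 4..11: 13 0C 50 0C 26 C0 AC 32.
In little-endian order the low byte comes first in memory.
Reassemble most-significant byte first: 32 AC C0 26 0C 50 0C 13 → 0x32ACC0260C500C13.
0x32ACC0260C500C13 = 3651504667538492435.

3651504667538492435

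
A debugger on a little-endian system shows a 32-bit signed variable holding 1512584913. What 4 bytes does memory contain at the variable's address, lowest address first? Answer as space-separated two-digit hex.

1512584913 in hexadecimal, padded to 32 bits, is 0x5A2836D1.
Split into bytes (most-significant first): 5A 28 36 D1.
Little-endian: lowest address holds the least-significant byte.
So at ascending addresses the bytes are D1 36 28 5A.

D1 36 28 5A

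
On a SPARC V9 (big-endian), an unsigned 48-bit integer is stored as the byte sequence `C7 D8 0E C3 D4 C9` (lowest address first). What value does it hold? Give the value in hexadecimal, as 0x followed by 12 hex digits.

0xC7D80EC3D4C9

In big-endian order the high byte comes first in memory.
The bytes are already most-significant first: 0xC7D80EC3D4C9.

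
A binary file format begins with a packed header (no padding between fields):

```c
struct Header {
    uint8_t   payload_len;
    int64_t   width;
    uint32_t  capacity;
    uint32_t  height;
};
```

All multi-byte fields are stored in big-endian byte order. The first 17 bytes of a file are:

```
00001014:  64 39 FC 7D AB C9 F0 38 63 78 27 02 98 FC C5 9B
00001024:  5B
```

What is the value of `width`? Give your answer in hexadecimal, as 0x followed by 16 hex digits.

`width` follows `payload_len` (1 byte), so it starts at byte offset 1 and occupies 8 bytes.
Bytes at offsets 1..8: 39 FC 7D AB C9 F0 38 63.
In big-endian order the high byte comes first in memory.
The bytes are already most-significant first: 0x39FC7DABC9F03863.

0x39FC7DABC9F03863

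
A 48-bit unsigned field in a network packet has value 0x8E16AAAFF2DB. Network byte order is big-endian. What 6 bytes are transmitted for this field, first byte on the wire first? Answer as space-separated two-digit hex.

Split into bytes (most-significant first): 8E 16 AA AF F2 DB.
Big-endian: lowest address holds the most-significant byte.
So the memory order matches the most-significant-first order: 8E 16 AA AF F2 DB.

8E 16 AA AF F2 DB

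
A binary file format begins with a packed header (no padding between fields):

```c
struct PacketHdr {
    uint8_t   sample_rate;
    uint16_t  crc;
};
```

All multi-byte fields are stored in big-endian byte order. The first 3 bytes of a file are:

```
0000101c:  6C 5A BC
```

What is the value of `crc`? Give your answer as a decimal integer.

23228

`crc` follows `sample_rate` (1 byte), so it starts at byte offset 1 and occupies 2 bytes.
Bytes at offsets 1..2: 5A BC.
In big-endian order the high byte comes first in memory.
The bytes are already most-significant first: 0x5ABC.
0x5ABC = 23228.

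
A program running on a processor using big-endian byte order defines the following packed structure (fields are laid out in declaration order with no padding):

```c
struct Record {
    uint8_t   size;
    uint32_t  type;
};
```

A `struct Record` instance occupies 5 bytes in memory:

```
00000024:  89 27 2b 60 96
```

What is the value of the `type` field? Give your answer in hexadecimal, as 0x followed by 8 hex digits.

`type` follows `size` (1 byte), so it starts at byte offset 1 and occupies 4 bytes.
Bytes at offsets 1..4: 27 2B 60 96.
In big-endian order the high byte comes first in memory.
The bytes are already most-significant first: 0x272B6096.

0x272B6096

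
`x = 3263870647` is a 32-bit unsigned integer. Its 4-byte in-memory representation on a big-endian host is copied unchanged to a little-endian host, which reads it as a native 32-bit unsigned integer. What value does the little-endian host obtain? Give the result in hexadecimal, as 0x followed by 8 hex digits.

0xB7B68AC2

3263870647 in 32-bit hexadecimal is 0xC28AB6B7.
Stored big-endian, the bytes at ascending addresses are C2 8A B6 B7.
Read back as little-endian, the first byte is least significant, giving 0xB7B68AC2.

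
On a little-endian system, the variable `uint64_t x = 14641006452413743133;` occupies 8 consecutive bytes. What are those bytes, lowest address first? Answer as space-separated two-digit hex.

14641006452413743133 in hexadecimal, padded to 64 bits, is 0xCB2F4DCC0E52C01D.
Split into bytes (most-significant first): CB 2F 4D CC 0E 52 C0 1D.
Little-endian stores the least-significant byte at the lowest address.
So at ascending addresses the bytes are 1D C0 52 0E CC 4D 2F CB.

1D C0 52 0E CC 4D 2F CB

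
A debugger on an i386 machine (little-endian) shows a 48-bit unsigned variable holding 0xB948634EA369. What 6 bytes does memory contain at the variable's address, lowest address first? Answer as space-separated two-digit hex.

69 A3 4E 63 48 B9

Split into bytes (most-significant first): B9 48 63 4E A3 69.
In little-endian order the low byte comes first in memory.
So at ascending addresses the bytes are 69 A3 4E 63 48 B9.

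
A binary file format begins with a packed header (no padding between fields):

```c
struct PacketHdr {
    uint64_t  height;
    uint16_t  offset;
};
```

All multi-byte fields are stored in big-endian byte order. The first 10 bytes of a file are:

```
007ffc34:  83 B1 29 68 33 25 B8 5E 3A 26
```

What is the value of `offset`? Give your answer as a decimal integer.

14886

`offset` follows `height` (8 bytes), so it starts at byte offset 8 and occupies 2 bytes.
Bytes at offsets 8..9: 3A 26.
In big-endian order the high byte comes first in memory.
The bytes are already most-significant first: 0x3A26.
0x3A26 = 14886.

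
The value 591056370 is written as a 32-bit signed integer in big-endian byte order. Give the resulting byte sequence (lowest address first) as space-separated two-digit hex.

591056370 in hexadecimal, padded to 32 bits, is 0x233ACDF2.
Split into bytes (most-significant first): 23 3A CD F2.
In big-endian order the high byte comes first in memory.
So the memory order matches the most-significant-first order: 23 3A CD F2.

23 3A CD F2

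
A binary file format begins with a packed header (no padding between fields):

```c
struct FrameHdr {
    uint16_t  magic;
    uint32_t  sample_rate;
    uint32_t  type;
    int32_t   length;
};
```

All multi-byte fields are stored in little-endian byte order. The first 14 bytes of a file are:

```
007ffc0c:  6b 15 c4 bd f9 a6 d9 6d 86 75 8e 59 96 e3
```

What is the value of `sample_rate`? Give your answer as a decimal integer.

2801384900

`sample_rate` follows `magic` (2 bytes), so it starts at byte offset 2 and occupies 4 bytes.
Bytes at offsets 2..5: C4 BD F9 A6.
In little-endian order the low byte comes first in memory.
Reassemble most-significant byte first: A6 F9 BD C4 → 0xA6F9BDC4.
0xA6F9BDC4 = 2801384900.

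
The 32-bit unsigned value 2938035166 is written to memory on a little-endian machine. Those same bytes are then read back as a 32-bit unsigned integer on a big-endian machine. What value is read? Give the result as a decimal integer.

2938035166 in 32-bit hexadecimal is 0xAF1EDBDE.
Stored little-endian, the bytes at ascending addresses are DE DB 1E AF.
Read back as big-endian, the last byte is least significant, giving 0xDEDB1EAF.
0xDEDB1EAF = 3738902191.

3738902191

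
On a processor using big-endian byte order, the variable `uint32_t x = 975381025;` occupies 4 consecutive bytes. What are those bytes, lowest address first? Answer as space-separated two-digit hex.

3A 23 22 21

975381025 in hexadecimal, padded to 32 bits, is 0x3A232221.
Split into bytes (most-significant first): 3A 23 22 21.
In big-endian order the high byte comes first in memory.
So the memory order matches the most-significant-first order: 3A 23 22 21.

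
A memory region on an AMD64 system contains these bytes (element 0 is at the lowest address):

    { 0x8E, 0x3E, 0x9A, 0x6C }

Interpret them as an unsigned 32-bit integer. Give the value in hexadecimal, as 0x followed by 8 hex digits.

0x6C9A3E8E

In little-endian order the low byte comes first in memory.
Reassemble most-significant byte first: 6C 9A 3E 8E → 0x6C9A3E8E.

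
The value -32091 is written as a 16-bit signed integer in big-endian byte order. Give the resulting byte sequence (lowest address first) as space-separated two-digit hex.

82 A5

Two's complement of -32091 in 16 bits: 32091 = 0x7D5B; invert → 0x82A4; add 1 → 0x82A5.
Split into bytes (most-significant first): 82 A5.
Big-endian: lowest address holds the most-significant byte.
So the memory order matches the most-significant-first order: 82 A5.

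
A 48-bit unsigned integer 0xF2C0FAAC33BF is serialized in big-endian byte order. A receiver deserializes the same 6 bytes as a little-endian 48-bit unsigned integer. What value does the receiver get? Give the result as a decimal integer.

Stored big-endian, the bytes at ascending addresses are F2 C0 FA AC 33 BF.
Read back as little-endian, the first byte is least significant, giving 0xBF33ACFAC0F2.
0xBF33ACFAC0F2 = 210228666351858.

210228666351858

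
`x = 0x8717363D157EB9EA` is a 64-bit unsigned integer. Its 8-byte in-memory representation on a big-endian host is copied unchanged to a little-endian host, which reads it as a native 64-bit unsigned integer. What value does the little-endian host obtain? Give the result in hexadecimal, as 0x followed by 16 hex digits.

0xEAB97E153D361787

Stored big-endian, the bytes at ascending addresses are 87 17 36 3D 15 7E B9 EA.
Read back as little-endian, the first byte is least significant, giving 0xEAB97E153D361787.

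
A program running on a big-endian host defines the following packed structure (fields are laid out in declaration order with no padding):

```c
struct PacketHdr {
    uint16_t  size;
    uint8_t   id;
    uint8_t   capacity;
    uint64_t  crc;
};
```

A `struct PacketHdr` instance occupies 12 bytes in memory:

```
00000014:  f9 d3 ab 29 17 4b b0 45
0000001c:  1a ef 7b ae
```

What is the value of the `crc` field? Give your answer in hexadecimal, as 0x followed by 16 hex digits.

0x174BB0451AEF7BAE

`crc` follows `size` (2 B), `id` (1 B), `capacity` (1 B), so it starts at offset 2 + 1 + 1 = 4 and occupies 8 bytes.
Bytes at offsets 4..11: 17 4B B0 45 1A EF 7B AE.
Big-endian: lowest address holds the most-significant byte.
The bytes are already most-significant first: 0x174BB0451AEF7BAE.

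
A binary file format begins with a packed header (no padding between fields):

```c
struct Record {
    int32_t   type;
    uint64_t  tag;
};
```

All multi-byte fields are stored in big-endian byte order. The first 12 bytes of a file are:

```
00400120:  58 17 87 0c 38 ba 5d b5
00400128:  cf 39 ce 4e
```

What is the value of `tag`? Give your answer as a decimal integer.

4087682647239282254

`tag` follows `type` (4 bytes), so it starts at byte offset 4 and occupies 8 bytes.
Bytes at offsets 4..11: 38 BA 5D B5 CF 39 CE 4E.
In big-endian order the high byte comes first in memory.
The bytes are already most-significant first: 0x38BA5DB5CF39CE4E.
0x38BA5DB5CF39CE4E = 4087682647239282254.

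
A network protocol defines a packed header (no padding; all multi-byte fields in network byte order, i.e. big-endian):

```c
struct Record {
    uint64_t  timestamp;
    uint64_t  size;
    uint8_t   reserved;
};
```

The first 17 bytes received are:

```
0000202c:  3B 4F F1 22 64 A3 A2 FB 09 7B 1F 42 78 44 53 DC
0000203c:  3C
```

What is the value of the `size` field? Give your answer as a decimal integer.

`size` follows `timestamp` (8 bytes), so it starts at byte offset 8 and occupies 8 bytes.
Bytes at offsets 8..15: 09 7B 1F 42 78 44 53 DC.
In big-endian order the high byte comes first in memory.
The bytes are already most-significant first: 0x097B1F42784453DC.
0x097B1F42784453DC = 683174138822808540.

683174138822808540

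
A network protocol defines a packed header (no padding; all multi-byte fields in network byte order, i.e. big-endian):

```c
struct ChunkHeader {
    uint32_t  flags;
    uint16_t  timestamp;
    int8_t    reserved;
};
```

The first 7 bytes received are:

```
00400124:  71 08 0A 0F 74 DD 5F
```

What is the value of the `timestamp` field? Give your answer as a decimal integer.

`timestamp` follows `flags` (4 bytes), so it starts at byte offset 4 and occupies 2 bytes.
Bytes at offsets 4..5: 74 DD.
In big-endian order the high byte comes first in memory.
The bytes are already most-significant first: 0x74DD.
0x74DD = 29917.

29917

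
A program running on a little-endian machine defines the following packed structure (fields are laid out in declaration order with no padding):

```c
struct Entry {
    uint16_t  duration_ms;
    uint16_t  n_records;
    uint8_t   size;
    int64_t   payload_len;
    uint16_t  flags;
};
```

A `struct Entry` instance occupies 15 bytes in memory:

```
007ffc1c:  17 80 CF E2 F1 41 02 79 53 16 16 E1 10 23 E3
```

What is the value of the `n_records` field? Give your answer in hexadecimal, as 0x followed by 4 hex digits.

`n_records` follows `duration_ms` (2 bytes), so it starts at byte offset 2 and occupies 2 bytes.
Bytes at offsets 2..3: CF E2.
In little-endian order the low byte comes first in memory.
Reassemble most-significant byte first: E2 CF → 0xE2CF.

0xE2CF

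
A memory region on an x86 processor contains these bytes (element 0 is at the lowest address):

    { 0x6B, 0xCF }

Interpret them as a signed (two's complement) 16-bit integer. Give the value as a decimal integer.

-12437

Little-endian stores the least-significant byte at the lowest address.
Reassemble most-significant byte first: CF 6B → 0xCF6B.
Top bit is set, so as a signed 16-bit value this is 0xCF6B − 2^16 = -12437.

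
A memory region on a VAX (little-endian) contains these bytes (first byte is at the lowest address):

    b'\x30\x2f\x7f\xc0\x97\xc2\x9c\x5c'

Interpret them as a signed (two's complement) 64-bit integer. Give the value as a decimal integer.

In little-endian order the low byte comes first in memory.
Reassemble most-significant byte first: 5C 9C C2 97 C0 7F 2F 30 → 0x5C9CC297C07F2F30.
0x5C9CC297C07F2F30 = 6673422704881643312.

6673422704881643312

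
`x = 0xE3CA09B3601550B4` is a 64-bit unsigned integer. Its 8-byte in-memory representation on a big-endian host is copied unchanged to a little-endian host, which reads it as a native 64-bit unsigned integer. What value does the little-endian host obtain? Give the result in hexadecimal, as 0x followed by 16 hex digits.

0xB4501560B309CAE3

Stored big-endian, the bytes at ascending addresses are E3 CA 09 B3 60 15 50 B4.
Read back as little-endian, the first byte is least significant, giving 0xB4501560B309CAE3.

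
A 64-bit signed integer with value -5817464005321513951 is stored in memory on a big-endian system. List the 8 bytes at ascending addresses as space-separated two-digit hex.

Two's complement of -5817464005321513951 in 64 bits: 5817464005321513951 = 0x50BBC8B0CACF5BDF; invert → 0xAF44374F3530A420; add 1 → 0xAF44374F3530A421.
Split into bytes (most-significant first): AF 44 37 4F 35 30 A4 21.
Big-endian stores the most-significant byte at the lowest address.
So the memory order matches the most-significant-first order: AF 44 37 4F 35 30 A4 21.

AF 44 37 4F 35 30 A4 21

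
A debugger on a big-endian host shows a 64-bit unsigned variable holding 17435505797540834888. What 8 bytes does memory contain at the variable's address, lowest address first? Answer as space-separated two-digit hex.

17435505797540834888 in hexadecimal, padded to 64 bits, is 0xF1F75C2545AF6E48.
Split into bytes (most-significant first): F1 F7 5C 25 45 AF 6E 48.
Big-endian: lowest address holds the most-significant byte.
So the memory order matches the most-significant-first order: F1 F7 5C 25 45 AF 6E 48.

F1 F7 5C 25 45 AF 6E 48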